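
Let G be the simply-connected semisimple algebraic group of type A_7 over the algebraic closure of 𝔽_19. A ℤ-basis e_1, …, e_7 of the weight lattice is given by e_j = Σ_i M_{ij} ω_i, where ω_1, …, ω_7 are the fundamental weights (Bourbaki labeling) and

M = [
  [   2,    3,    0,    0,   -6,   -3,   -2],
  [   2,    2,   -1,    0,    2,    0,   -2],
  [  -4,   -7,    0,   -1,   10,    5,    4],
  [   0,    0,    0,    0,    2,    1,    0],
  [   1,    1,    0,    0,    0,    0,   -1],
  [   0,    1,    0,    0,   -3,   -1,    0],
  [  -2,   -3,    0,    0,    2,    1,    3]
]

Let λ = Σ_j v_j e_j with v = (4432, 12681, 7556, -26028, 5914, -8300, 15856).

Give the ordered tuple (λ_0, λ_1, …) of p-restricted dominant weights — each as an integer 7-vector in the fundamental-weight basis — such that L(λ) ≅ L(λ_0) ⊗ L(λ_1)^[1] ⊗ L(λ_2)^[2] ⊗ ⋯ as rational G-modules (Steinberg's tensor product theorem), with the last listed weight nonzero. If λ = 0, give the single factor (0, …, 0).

In the fundamental-weight basis, λ has coordinates c = M·v (v = (4432, 12681, 7556, -26028, 5914, -8300, 15856)):
  c_1 = (2)·(4432) + (3)·(12681) + (0)·(7556) + (0)·(-26028) + (-6)·(5914) + (-3)·(-8300) + (-2)·(15856) = 4611
  c_2 = (2)·(4432) + (2)·(12681) + (-1)·(7556) + (0)·(-26028) + (2)·(5914) + (0)·(-8300) + (-2)·(15856) = 6786
  c_3 = (-4)·(4432) + (-7)·(12681) + (0)·(7556) + (-1)·(-26028) + (10)·(5914) + (5)·(-8300) + (4)·(15856) = 597
  c_4 = (0)·(4432) + (0)·(12681) + (0)·(7556) + (0)·(-26028) + (2)·(5914) + (1)·(-8300) + (0)·(15856) = 3528
  c_5 = (1)·(4432) + (1)·(12681) + (0)·(7556) + (0)·(-26028) + (0)·(5914) + (0)·(-8300) + (-1)·(15856) = 1257
  c_6 = (0)·(4432) + (1)·(12681) + (0)·(7556) + (0)·(-26028) + (-3)·(5914) + (-1)·(-8300) + (0)·(15856) = 3239
  c_7 = (-2)·(4432) + (-3)·(12681) + (0)·(7556) + (0)·(-26028) + (2)·(5914) + (1)·(-8300) + (3)·(15856) = 4189
Writing each c_i in base p = 19:
  c_1 = 4611 = 13·19^0 + 14·19^1 + 12·19^2
  c_2 = 6786 = 3·19^0 + 15·19^1 + 18·19^2
  c_3 = 597 = 8·19^0 + 12·19^1 + 1·19^2
  c_4 = 3528 = 13·19^0 + 14·19^1 + 9·19^2
  c_5 = 1257 = 3·19^0 + 9·19^1 + 3·19^2
  c_6 = 3239 = 9·19^0 + 18·19^1 + 8·19^2
  c_7 = 4189 = 9·19^0 + 11·19^1 + 11·19^2
Factor λ_0 = (13, 3, 8, 13, 3, 9, 9)
Factor λ_1 = (14, 15, 12, 14, 9, 18, 11)
Factor λ_2 = (12, 18, 1, 9, 3, 8, 11)

((13, 3, 8, 13, 3, 9, 9), (14, 15, 12, 14, 9, 18, 11), (12, 18, 1, 9, 3, 8, 11))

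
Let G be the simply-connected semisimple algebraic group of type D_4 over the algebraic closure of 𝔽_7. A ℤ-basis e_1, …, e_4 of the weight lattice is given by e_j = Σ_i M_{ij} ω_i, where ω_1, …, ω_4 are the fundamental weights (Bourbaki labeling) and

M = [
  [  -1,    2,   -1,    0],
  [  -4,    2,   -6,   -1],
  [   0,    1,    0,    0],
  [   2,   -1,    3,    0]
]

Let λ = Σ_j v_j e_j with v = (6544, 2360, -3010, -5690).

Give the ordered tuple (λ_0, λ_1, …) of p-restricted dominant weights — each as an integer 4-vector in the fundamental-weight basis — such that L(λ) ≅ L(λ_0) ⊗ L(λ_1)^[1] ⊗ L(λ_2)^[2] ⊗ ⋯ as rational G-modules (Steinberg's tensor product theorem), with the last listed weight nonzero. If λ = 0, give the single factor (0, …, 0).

((3, 5, 1, 4), (1, 5, 1, 4), (3, 4, 6, 6), (3, 6, 6, 4))

Converting to the ω-basis (c_i = row i of M dotted with v = (6544, 2360, -3010, -5690)):
  c_1 = -1*6544 + 2*2360 + -1*-3010 + 0*-5690 = 1186
  c_2 = -4*6544 + 2*2360 + -6*-3010 + -1*-5690 = 2294
  c_3 = 0*6544 + 1*2360 + 0*-3010 + 0*-5690 = 2360
  c_4 = 2*6544 + -1*2360 + 3*-3010 + 0*-5690 = 1698
Base-7 expansion of each c_i:
  c_1 = 1186 = 3·7^0 + 1·7^1 + 3·7^2 + 3·7^3
  c_2 = 2294 = 5·7^0 + 5·7^1 + 4·7^2 + 6·7^3
  c_3 = 2360 = 1·7^0 + 1·7^1 + 6·7^2 + 6·7^3
  c_4 = 1698 = 4·7^0 + 4·7^1 + 6·7^2 + 4·7^3
p-restricted factor λ_0 = (3, 5, 1, 4)
p-restricted factor λ_1 = (1, 5, 1, 4)
p-restricted factor λ_2 = (3, 4, 6, 6)
p-restricted factor λ_3 = (3, 6, 6, 4)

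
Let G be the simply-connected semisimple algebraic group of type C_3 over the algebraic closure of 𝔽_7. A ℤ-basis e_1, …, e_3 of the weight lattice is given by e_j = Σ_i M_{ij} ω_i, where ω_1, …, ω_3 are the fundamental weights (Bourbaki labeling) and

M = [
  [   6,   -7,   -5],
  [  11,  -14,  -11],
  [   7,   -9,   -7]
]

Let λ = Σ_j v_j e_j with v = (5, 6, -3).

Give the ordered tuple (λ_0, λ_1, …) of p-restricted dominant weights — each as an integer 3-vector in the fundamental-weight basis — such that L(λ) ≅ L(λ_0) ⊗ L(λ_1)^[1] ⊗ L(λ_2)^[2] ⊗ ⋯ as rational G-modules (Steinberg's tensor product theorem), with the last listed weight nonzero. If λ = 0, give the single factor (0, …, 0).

((3, 4, 2),)

Converting to the ω-basis (c_i = row i of M dotted with v = (5, 6, -3)):
  c_1 = 6·5 + (-7)·(6) + (-5)·(-3) = 3
  c_2 = 11·5 + (-14)·(6) + (-11)·(-3) = 4
  c_3 = 7·5 + (-9)·(6) + (-7)·(-3) = 2
Base-7 expansion of each c_i:
  c_1 = 3 = 3·7^0
  c_2 = 4 = 4·7^0
  c_3 = 2 = 2·7^0
p-restricted factor λ_0 = (3, 4, 2)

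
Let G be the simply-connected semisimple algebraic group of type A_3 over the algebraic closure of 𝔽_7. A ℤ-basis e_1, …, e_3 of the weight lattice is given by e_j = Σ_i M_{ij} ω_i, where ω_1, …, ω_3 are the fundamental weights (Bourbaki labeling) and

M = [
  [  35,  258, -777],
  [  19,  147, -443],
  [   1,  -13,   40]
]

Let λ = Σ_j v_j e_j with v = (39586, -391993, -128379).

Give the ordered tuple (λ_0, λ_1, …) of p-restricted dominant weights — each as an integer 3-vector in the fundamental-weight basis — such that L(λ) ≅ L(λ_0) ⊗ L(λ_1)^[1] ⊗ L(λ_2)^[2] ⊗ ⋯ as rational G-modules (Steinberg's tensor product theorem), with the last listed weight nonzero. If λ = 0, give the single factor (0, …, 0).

In the fundamental-weight basis, λ has coordinates c = M·v (v = (39586, -391993, -128379)):
  c_1 = (35)·(39586) + (258)·(-391993) + (-777)·(-128379) = 1799
  c_2 = (19)·(39586) + (147)·(-391993) + (-443)·(-128379) = 1060
  c_3 = (1)·(39586) + (-13)·(-391993) + (40)·(-128379) = 335
Base-7 expansion of each c_i:
  c_1 = 1799 = 0·7^0 + 5·7^1 + 1·7^2 + 5·7^3
  c_2 = 1060 = 3·7^0 + 4·7^1 + 0·7^2 + 3·7^3
  c_3 = 335 = 6·7^0 + 5·7^1 + 6·7^2
p-restricted factor λ_0 = (0, 3, 6)
p-restricted factor λ_1 = (5, 4, 5)
p-restricted factor λ_2 = (1, 0, 6)
p-restricted factor λ_3 = (5, 3, 0)

((0, 3, 6), (5, 4, 5), (1, 0, 6), (5, 3, 0))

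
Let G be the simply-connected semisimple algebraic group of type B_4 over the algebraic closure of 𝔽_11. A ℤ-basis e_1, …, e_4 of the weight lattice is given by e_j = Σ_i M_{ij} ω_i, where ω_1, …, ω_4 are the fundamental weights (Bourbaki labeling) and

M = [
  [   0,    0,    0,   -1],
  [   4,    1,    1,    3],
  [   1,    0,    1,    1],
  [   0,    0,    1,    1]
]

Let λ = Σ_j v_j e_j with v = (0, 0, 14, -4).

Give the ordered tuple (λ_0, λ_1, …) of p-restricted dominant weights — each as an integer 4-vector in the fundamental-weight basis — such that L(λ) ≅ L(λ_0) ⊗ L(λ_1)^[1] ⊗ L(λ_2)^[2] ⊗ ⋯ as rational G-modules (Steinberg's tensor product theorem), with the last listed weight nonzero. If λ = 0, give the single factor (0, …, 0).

Converting to the ω-basis (c_i = row i of M dotted with v = (0, 0, 14, -4)):
  c_1 = 0*0 + 0*0 + 0*14 + -1*-4 = 4
  c_2 = 4*0 + 1*0 + 1*14 + 3*-4 = 2
  c_3 = 1*0 + 0*0 + 1*14 + 1*-4 = 10
  c_4 = 0*0 + 0*0 + 1*14 + 1*-4 = 10
Expand coordinatewise in base 11:
  c_1 = 4 = 4·11^0
  c_2 = 2 = 2·11^0
  c_3 = 10 = 10·11^0
  c_4 = 10 = 10·11^0
p-restricted factor λ_0 = (4, 2, 10, 10)

((4, 2, 10, 10),)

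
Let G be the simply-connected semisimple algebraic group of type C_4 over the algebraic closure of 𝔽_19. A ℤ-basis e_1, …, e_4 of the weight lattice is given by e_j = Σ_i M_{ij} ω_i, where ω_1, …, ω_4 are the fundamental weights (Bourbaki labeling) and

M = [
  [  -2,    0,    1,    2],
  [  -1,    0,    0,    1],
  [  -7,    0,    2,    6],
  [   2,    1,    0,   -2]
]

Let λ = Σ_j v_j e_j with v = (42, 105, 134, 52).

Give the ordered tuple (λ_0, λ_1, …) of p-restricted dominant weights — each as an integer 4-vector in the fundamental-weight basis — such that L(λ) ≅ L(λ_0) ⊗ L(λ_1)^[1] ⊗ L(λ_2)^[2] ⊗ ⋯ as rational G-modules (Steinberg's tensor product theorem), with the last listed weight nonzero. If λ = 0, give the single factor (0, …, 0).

((2, 10, 1, 9), (8, 0, 15, 4))

Change of basis e → ω: c = M·v where v = (42, 105, 134, 52):
  c_1 = (-2)·(42) + (0)·(105) + (1)·(134) + (2)·(52) = 154
  c_2 = (-1)·(42) + (0)·(105) + (0)·(134) + (1)·(52) = 10
  c_3 = (-7)·(42) + (0)·(105) + (2)·(134) + (6)·(52) = 286
  c_4 = (2)·(42) + (1)·(105) + (0)·(134) + (-2)·(52) = 85
Base-19 expansion of each c_i:
  c_1 = 154 = 2·19^0 + 8·19^1
  c_2 = 10 = 10·19^0
  c_3 = 286 = 1·19^0 + 15·19^1
  c_4 = 85 = 9·19^0 + 4·19^1
λ_0 = (2, 10, 1, 9)
λ_1 = (8, 0, 15, 4)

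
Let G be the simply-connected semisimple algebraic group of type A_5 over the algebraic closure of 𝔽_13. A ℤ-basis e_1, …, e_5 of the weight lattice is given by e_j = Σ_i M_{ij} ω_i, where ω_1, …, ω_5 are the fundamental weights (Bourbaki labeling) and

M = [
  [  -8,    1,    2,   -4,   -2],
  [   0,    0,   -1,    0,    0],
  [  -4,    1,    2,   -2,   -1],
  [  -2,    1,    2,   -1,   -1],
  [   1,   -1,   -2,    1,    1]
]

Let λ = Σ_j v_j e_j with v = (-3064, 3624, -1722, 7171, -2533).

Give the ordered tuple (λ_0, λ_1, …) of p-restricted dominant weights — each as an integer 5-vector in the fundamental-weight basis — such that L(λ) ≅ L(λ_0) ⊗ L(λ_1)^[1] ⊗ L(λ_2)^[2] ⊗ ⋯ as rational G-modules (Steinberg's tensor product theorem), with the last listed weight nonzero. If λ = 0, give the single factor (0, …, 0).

((8, 6, 3, 6, 3), (4, 2, 9, 11, 3), (6, 10, 3, 9, 8))

Converting to the ω-basis (c_i = row i of M dotted with v = (-3064, 3624, -1722, 7171, -2533)):
  c_1 = (-8)·(-3064) + (1)·(3624) + (2)·(-1722) + (-4)·(7171) + (-2)·(-2533) = 1074
  c_2 = (0)·(-3064) + (0)·(3624) + (-1)·(-1722) + (0)·(7171) + (0)·(-2533) = 1722
  c_3 = (-4)·(-3064) + (1)·(3624) + (2)·(-1722) + (-2)·(7171) + (-1)·(-2533) = 627
  c_4 = (-2)·(-3064) + (1)·(3624) + (2)·(-1722) + (-1)·(7171) + (-1)·(-2533) = 1670
  c_5 = (1)·(-3064) + (-1)·(3624) + (-2)·(-1722) + (1)·(7171) + (1)·(-2533) = 1394
Writing each c_i in base p = 13:
  c_1 = 1074 = 8·13^0 + 4·13^1 + 6·13^2
  c_2 = 1722 = 6·13^0 + 2·13^1 + 10·13^2
  c_3 = 627 = 3·13^0 + 9·13^1 + 3·13^2
  c_4 = 1670 = 6·13^0 + 11·13^1 + 9·13^2
  c_5 = 1394 = 3·13^0 + 3·13^1 + 8·13^2
p-restricted factor λ_0 = (8, 6, 3, 6, 3)
p-restricted factor λ_1 = (4, 2, 9, 11, 3)
p-restricted factor λ_2 = (6, 10, 3, 9, 8)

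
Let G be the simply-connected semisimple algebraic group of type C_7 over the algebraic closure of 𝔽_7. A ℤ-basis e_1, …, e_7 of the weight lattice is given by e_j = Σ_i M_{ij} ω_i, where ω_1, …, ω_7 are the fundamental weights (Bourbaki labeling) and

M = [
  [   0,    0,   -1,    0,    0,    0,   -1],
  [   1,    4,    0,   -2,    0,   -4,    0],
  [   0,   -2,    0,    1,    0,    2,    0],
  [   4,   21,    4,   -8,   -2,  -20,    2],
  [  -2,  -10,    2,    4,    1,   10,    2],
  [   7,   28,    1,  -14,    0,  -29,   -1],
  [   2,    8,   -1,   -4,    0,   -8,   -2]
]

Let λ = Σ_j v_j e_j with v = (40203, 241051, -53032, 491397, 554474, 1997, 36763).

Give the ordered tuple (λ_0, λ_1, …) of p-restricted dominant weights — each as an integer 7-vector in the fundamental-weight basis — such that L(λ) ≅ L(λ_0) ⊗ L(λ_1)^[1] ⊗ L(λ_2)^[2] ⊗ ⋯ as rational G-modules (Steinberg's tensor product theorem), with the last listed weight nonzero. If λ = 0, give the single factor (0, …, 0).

((1, 3, 3, 3, 2, 6, 1), (0, 0, 1, 0, 2, 0, 6), (3, 5, 5, 2, 2, 3, 4), (5, 4, 3, 5, 6, 3, 5), (6, 5, 5, 1, 6, 1, 2))

In the fundamental-weight basis, λ has coordinates c = M·v (v = (40203, 241051, -53032, 491397, 554474, 1997, 36763)):
  c_1 = 0*40203 + 0*241051 + -1*-53032 + 0*491397 + 0*554474 + 0*1997 + -1*36763 = 16269
  c_2 = 1*40203 + 4*241051 + 0*-53032 + -2*491397 + 0*554474 + -4*1997 + 0*36763 = 13625
  c_3 = 0*40203 + -2*241051 + 0*-53032 + 1*491397 + 0*554474 + 2*1997 + 0*36763 = 13289
  c_4 = 4*40203 + 21*241051 + 4*-53032 + -8*491397 + -2*554474 + -20*1997 + 2*36763 = 4217
  c_5 = -2*40203 + -10*241051 + 2*-53032 + 4*491397 + 1*554474 + 10*1997 + 2*36763 = 16578
  c_6 = 7*40203 + 28*241051 + 1*-53032 + -14*491397 + 0*554474 + -29*1997 + -1*36763 = 3583
  c_7 = 2*40203 + 8*241051 + -1*-53032 + -4*491397 + 0*554474 + -8*1997 + -2*36763 = 6756
Base-7 expansion of each c_i:
  c_1 = 16269 = 1·7^0 + 0·7^1 + 3·7^2 + 5·7^3 + 6·7^4
  c_2 = 13625 = 3·7^0 + 0·7^1 + 5·7^2 + 4·7^3 + 5·7^4
  c_3 = 13289 = 3·7^0 + 1·7^1 + 5·7^2 + 3·7^3 + 5·7^4
  c_4 = 4217 = 3·7^0 + 0·7^1 + 2·7^2 + 5·7^3 + 1·7^4
  c_5 = 16578 = 2·7^0 + 2·7^1 + 2·7^2 + 6·7^3 + 6·7^4
  c_6 = 3583 = 6·7^0 + 0·7^1 + 3·7^2 + 3·7^3 + 1·7^4
  c_7 = 6756 = 1·7^0 + 6·7^1 + 4·7^2 + 5·7^3 + 2·7^4
p-restricted factor λ_0 = (1, 3, 3, 3, 2, 6, 1)
p-restricted factor λ_1 = (0, 0, 1, 0, 2, 0, 6)
p-restricted factor λ_2 = (3, 5, 5, 2, 2, 3, 4)
p-restricted factor λ_3 = (5, 4, 3, 5, 6, 3, 5)
p-restricted factor λ_4 = (6, 5, 5, 1, 6, 1, 2)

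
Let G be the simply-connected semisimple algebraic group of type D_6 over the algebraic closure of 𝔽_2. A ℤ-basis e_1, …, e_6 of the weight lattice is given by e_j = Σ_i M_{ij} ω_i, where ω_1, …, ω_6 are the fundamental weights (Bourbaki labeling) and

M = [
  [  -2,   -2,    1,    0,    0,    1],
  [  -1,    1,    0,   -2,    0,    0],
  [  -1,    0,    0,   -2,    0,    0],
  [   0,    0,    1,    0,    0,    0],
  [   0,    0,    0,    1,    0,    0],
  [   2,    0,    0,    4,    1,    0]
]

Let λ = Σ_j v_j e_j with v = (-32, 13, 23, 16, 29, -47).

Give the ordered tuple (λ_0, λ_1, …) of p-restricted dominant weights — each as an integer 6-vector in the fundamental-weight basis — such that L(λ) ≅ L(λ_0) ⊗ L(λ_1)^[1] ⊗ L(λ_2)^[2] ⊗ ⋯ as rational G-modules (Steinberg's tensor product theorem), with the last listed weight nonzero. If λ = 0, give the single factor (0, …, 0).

Converting to the ω-basis (c_i = row i of M dotted with v = (-32, 13, 23, 16, 29, -47)):
  c_1 = (-2)·(-32) + (-2)·(13) + (1)·(23) + (0)·(16) + (0)·(29) + (1)·(-47) = 14
  c_2 = (-1)·(-32) + (1)·(13) + (0)·(23) + (-2)·(16) + (0)·(29) + (0)·(-47) = 13
  c_3 = (-1)·(-32) + (0)·(13) + (0)·(23) + (-2)·(16) + (0)·(29) + (0)·(-47) = 0
  c_4 = (0)·(-32) + (0)·(13) + (1)·(23) + (0)·(16) + (0)·(29) + (0)·(-47) = 23
  c_5 = (0)·(-32) + (0)·(13) + (0)·(23) + (1)·(16) + (0)·(29) + (0)·(-47) = 16
  c_6 = (2)·(-32) + (0)·(13) + (0)·(23) + (4)·(16) + (1)·(29) + (0)·(-47) = 29
Base-2 expansion of each c_i:
  c_1 = 14 = 0·2^0 + 1·2^1 + 1·2^2 + 1·2^3
  c_2 = 13 = 1·2^0 + 0·2^1 + 1·2^2 + 1·2^3
  c_3 = 0
  c_4 = 23 = 1·2^0 + 1·2^1 + 1·2^2 + 0·2^3 + 1·2^4
  c_5 = 16 = 0·2^0 + 0·2^1 + 0·2^2 + 0·2^3 + 1·2^4
  c_6 = 29 = 1·2^0 + 0·2^1 + 1·2^2 + 1·2^3 + 1·2^4
λ_0 = (0, 1, 0, 1, 0, 1)
λ_1 = (1, 0, 0, 1, 0, 0)
λ_2 = (1, 1, 0, 1, 0, 1)
λ_3 = (1, 1, 0, 0, 0, 1)
λ_4 = (0, 0, 0, 1, 1, 1)

((0, 1, 0, 1, 0, 1), (1, 0, 0, 1, 0, 0), (1, 1, 0, 1, 0, 1), (1, 1, 0, 0, 0, 1), (0, 0, 0, 1, 1, 1))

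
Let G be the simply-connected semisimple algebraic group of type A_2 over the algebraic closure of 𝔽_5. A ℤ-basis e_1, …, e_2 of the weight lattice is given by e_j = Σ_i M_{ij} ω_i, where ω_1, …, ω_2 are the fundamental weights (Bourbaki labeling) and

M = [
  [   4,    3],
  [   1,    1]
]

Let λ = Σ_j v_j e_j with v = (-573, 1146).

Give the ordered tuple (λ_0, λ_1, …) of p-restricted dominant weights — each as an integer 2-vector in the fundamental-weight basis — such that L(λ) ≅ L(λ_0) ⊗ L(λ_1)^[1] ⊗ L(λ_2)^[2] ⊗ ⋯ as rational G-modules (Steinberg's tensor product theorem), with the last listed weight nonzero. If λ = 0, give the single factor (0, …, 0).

ω-coordinates c = M·v, v = (-573, 1146):
  c_1 = 4*-573 + 3*1146 = 1146
  c_2 = 1*-573 + 1*1146 = 573
Base-5 expansion of each c_i:
  c_1 = 1146 = 1·5^0 + 4·5^1 + 0·5^2 + 4·5^3 + 1·5^4
  c_2 = 573 = 3·5^0 + 4·5^1 + 2·5^2 + 4·5^3
Factor λ_0 = (1, 3)
Factor λ_1 = (4, 4)
Factor λ_2 = (0, 2)
Factor λ_3 = (4, 4)
Factor λ_4 = (1, 0)

((1, 3), (4, 4), (0, 2), (4, 4), (1, 0))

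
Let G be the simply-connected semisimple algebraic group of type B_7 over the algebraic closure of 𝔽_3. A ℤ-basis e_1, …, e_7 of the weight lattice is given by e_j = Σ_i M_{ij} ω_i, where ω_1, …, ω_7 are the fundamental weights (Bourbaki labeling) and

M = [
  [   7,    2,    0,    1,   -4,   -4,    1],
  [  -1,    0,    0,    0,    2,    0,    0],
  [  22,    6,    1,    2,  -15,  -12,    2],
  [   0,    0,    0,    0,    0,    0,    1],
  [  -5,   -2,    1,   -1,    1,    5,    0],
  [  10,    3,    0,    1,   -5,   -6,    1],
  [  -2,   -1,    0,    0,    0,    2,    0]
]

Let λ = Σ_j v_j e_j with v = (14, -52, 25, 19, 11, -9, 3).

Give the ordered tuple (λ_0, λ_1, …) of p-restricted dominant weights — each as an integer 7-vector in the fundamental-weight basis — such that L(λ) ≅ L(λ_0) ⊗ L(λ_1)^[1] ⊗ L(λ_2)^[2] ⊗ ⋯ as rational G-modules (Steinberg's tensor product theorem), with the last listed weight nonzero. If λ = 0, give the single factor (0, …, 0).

((2, 2, 2, 0, 0, 2, 0), (2, 2, 2, 1, 2, 1, 2))

ω-coordinates c = M·v, v = (14, -52, 25, 19, 11, -9, 3):
  c_1 = (7)·(14) + (2)·(-52) + (0)·(25) + (1)·(19) + (-4)·(11) + (-4)·(-9) + (1)·(3) = 8
  c_2 = (-1)·(14) + (0)·(-52) + (0)·(25) + (0)·(19) + (2)·(11) + (0)·(-9) + (0)·(3) = 8
  c_3 = (22)·(14) + (6)·(-52) + (1)·(25) + (2)·(19) + (-15)·(11) + (-12)·(-9) + (2)·(3) = 8
  c_4 = (0)·(14) + (0)·(-52) + (0)·(25) + (0)·(19) + (0)·(11) + (0)·(-9) + (1)·(3) = 3
  c_5 = (-5)·(14) + (-2)·(-52) + (1)·(25) + (-1)·(19) + (1)·(11) + (5)·(-9) + (0)·(3) = 6
  c_6 = (10)·(14) + (3)·(-52) + (0)·(25) + (1)·(19) + (-5)·(11) + (-6)·(-9) + (1)·(3) = 5
  c_7 = (-2)·(14) + (-1)·(-52) + (0)·(25) + (0)·(19) + (0)·(11) + (2)·(-9) + (0)·(3) = 6
Base-3 expansion of each c_i:
  c_1 = 8 = 2·3^0 + 2·3^1
  c_2 = 8 = 2·3^0 + 2·3^1
  c_3 = 8 = 2·3^0 + 2·3^1
  c_4 = 3 = 0·3^0 + 1·3^1
  c_5 = 6 = 0·3^0 + 2·3^1
  c_6 = 5 = 2·3^0 + 1·3^1
  c_7 = 6 = 0·3^0 + 2·3^1
λ_0 = (2, 2, 2, 0, 0, 2, 0)
λ_1 = (2, 2, 2, 1, 2, 1, 2)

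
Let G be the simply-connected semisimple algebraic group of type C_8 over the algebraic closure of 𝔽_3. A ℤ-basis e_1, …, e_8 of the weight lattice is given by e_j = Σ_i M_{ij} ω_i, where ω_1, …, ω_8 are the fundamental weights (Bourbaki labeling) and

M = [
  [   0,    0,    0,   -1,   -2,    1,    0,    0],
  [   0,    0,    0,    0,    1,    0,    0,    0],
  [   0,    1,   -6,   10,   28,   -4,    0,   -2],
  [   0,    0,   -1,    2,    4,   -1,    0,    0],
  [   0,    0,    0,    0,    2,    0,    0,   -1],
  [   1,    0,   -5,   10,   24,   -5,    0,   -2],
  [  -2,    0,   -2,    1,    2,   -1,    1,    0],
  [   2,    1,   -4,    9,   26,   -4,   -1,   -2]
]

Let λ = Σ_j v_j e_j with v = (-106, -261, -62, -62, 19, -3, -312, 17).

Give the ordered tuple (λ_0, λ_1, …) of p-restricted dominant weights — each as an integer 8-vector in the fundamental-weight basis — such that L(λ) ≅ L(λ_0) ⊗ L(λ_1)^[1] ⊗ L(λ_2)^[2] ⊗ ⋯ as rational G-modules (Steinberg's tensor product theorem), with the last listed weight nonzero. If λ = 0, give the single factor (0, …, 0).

Converting to the ω-basis (c_i = row i of M dotted with v = (-106, -261, -62, -62, 19, -3, -312, 17)):
  c_1 = 0*-106 + 0*-261 + 0*-62 + -1*-62 + -2*19 + 1*-3 + 0*-312 + 0*17 = 21
  c_2 = 0*-106 + 0*-261 + 0*-62 + 0*-62 + 1*19 + 0*-3 + 0*-312 + 0*17 = 19
  c_3 = 0*-106 + 1*-261 + -6*-62 + 10*-62 + 28*19 + -4*-3 + 0*-312 + -2*17 = 1
  c_4 = 0*-106 + 0*-261 + -1*-62 + 2*-62 + 4*19 + -1*-3 + 0*-312 + 0*17 = 17
  c_5 = 0*-106 + 0*-261 + 0*-62 + 0*-62 + 2*19 + 0*-3 + 0*-312 + -1*17 = 21
  c_6 = 1*-106 + 0*-261 + -5*-62 + 10*-62 + 24*19 + -5*-3 + 0*-312 + -2*17 = 21
  c_7 = -2*-106 + 0*-261 + -2*-62 + 1*-62 + 2*19 + -1*-3 + 1*-312 + 0*17 = 3
  c_8 = 2*-106 + 1*-261 + -4*-62 + 9*-62 + 26*19 + -4*-3 + -1*-312 + -2*17 = 1
Base-3 expansion of each c_i:
  c_1 = 21 = 0·3^0 + 1·3^1 + 2·3^2
  c_2 = 19 = 1·3^0 + 0·3^1 + 2·3^2
  c_3 = 1 = 1·3^0
  c_4 = 17 = 2·3^0 + 2·3^1 + 1·3^2
  c_5 = 21 = 0·3^0 + 1·3^1 + 2·3^2
  c_6 = 21 = 0·3^0 + 1·3^1 + 2·3^2
  c_7 = 3 = 0·3^0 + 1·3^1
  c_8 = 1 = 1·3^0
λ_0 = (0, 1, 1, 2, 0, 0, 0, 1)
λ_1 = (1, 0, 0, 2, 1, 1, 1, 0)
λ_2 = (2, 2, 0, 1, 2, 2, 0, 0)

((0, 1, 1, 2, 0, 0, 0, 1), (1, 0, 0, 2, 1, 1, 1, 0), (2, 2, 0, 1, 2, 2, 0, 0))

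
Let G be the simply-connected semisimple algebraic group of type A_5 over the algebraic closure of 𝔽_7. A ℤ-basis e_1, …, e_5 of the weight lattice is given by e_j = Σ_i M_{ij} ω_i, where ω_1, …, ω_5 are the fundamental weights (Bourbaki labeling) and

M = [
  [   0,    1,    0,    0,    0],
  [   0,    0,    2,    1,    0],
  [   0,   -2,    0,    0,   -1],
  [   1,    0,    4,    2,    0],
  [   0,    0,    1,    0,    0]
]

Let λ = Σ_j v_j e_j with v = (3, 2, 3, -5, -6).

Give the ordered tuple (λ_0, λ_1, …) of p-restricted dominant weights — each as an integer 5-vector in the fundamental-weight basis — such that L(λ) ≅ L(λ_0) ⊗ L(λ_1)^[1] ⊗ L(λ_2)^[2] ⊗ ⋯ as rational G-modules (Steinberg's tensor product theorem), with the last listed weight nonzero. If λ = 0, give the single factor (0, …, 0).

ω-coordinates c = M·v, v = (3, 2, 3, -5, -6):
  c_1 = (0)·(3) + (1)·(2) + (0)·(3) + (0)·(-5) + (0)·(-6) = 2
  c_2 = (0)·(3) + (0)·(2) + (2)·(3) + (1)·(-5) + (0)·(-6) = 1
  c_3 = (0)·(3) + (-2)·(2) + (0)·(3) + (0)·(-5) + (-1)·(-6) = 2
  c_4 = (1)·(3) + (0)·(2) + (4)·(3) + (2)·(-5) + (0)·(-6) = 5
  c_5 = (0)·(3) + (0)·(2) + (1)·(3) + (0)·(-5) + (0)·(-6) = 3
Expand coordinatewise in base 7:
  c_1 = 2 = 2·7^0
  c_2 = 1 = 1·7^0
  c_3 = 2 = 2·7^0
  c_4 = 5 = 5·7^0
  c_5 = 3 = 3·7^0
p-restricted factor λ_0 = (2, 1, 2, 5, 3)

((2, 1, 2, 5, 3),)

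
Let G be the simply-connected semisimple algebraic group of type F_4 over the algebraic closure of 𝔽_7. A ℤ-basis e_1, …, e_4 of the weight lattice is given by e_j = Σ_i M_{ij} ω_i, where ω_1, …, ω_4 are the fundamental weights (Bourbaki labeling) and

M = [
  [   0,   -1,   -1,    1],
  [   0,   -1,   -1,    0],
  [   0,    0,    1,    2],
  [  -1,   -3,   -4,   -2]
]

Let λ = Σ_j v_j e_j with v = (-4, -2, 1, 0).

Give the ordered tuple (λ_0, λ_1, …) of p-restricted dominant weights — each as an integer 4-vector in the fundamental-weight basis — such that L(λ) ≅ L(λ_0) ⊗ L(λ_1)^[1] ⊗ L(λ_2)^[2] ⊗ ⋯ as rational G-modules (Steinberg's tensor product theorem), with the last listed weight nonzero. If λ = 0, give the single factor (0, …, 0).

Compute c_i = Σ_j M_{ij} v_j with v = (-4, -2, 1, 0):
  c_1 = (0)·(-4) + (-1)·(-2) + (-1)·(1) + 1·0 = 1
  c_2 = (0)·(-4) + (-1)·(-2) + (-1)·(1) + 0·0 = 1
  c_3 = (0)·(-4) + (0)·(-2) + 1·1 + 2·0 = 1
  c_4 = (-1)·(-4) + (-3)·(-2) + (-4)·(1) + (-2)·(0) = 6
Writing each c_i in base p = 7:
  c_1 = 1 = 1·7^0
  c_2 = 1 = 1·7^0
  c_3 = 1 = 1·7^0
  c_4 = 6 = 6·7^0
λ_0 = (1, 1, 1, 6)

((1, 1, 1, 6),)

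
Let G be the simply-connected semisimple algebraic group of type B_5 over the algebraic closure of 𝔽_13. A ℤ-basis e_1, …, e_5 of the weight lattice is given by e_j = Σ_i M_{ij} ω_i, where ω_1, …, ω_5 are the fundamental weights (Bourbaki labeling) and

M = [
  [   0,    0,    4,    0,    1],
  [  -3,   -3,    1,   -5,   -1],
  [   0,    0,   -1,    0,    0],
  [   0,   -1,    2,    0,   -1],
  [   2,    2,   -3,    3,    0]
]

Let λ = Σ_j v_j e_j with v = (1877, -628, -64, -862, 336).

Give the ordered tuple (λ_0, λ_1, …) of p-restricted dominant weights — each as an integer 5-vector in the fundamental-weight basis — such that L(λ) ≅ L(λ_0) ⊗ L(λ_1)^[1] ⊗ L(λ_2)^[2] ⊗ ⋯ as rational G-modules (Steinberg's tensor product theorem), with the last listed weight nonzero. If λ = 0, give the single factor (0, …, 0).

In the fundamental-weight basis, λ has coordinates c = M·v (v = (1877, -628, -64, -862, 336)):
  c_1 = 0·1877 + (0)·(-628) + (4)·(-64) + (0)·(-862) + 1·336 = 80
  c_2 = (-3)·(1877) + (-3)·(-628) + (1)·(-64) + (-5)·(-862) + (-1)·(336) = 163
  c_3 = 0·1877 + (0)·(-628) + (-1)·(-64) + (0)·(-862) + 0·336 = 64
  c_4 = 0·1877 + (-1)·(-628) + (2)·(-64) + (0)·(-862) + (-1)·(336) = 164
  c_5 = 2·1877 + (2)·(-628) + (-3)·(-64) + (3)·(-862) + 0·336 = 104
p = 13; digits c_i = Σ_j d_{ij}·13^j, 0 ≤ d_{ij} < 13:
  c_1 = 80 = 2·13^0 + 6·13^1
  c_2 = 163 = 7·13^0 + 12·13^1
  c_3 = 64 = 12·13^0 + 4·13^1
  c_4 = 164 = 8·13^0 + 12·13^1
  c_5 = 104 = 0·13^0 + 8·13^1
p-restricted factor λ_0 = (2, 7, 12, 8, 0)
p-restricted factor λ_1 = (6, 12, 4, 12, 8)

((2, 7, 12, 8, 0), (6, 12, 4, 12, 8))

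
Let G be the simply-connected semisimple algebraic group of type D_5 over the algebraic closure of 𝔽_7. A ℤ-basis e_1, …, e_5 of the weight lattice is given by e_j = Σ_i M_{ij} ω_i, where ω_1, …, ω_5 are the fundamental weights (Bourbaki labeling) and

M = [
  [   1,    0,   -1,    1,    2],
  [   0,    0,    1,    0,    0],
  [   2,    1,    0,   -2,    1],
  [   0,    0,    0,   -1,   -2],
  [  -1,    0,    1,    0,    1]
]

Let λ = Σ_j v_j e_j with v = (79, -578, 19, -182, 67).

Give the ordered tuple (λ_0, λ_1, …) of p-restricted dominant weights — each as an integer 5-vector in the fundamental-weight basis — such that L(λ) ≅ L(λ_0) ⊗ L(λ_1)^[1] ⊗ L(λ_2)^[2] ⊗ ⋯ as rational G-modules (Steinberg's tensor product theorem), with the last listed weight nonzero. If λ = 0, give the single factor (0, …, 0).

Converting to the ω-basis (c_i = row i of M dotted with v = (79, -578, 19, -182, 67)):
  c_1 = 1·79 + (0)·(-578) + (-1)·(19) + (1)·(-182) + 2·67 = 12
  c_2 = 0·79 + (0)·(-578) + 1·19 + (0)·(-182) + 0·67 = 19
  c_3 = 2·79 + (1)·(-578) + 0·19 + (-2)·(-182) + 1·67 = 11
  c_4 = 0·79 + (0)·(-578) + 0·19 + (-1)·(-182) + (-2)·(67) = 48
  c_5 = (-1)·(79) + (0)·(-578) + 1·19 + (0)·(-182) + 1·67 = 7
Expand coordinatewise in base 7:
  c_1 = 12 = 5·7^0 + 1·7^1
  c_2 = 19 = 5·7^0 + 2·7^1
  c_3 = 11 = 4·7^0 + 1·7^1
  c_4 = 48 = 6·7^0 + 6·7^1
  c_5 = 7 = 0·7^0 + 1·7^1
p-restricted factor λ_0 = (5, 5, 4, 6, 0)
p-restricted factor λ_1 = (1, 2, 1, 6, 1)

((5, 5, 4, 6, 0), (1, 2, 1, 6, 1))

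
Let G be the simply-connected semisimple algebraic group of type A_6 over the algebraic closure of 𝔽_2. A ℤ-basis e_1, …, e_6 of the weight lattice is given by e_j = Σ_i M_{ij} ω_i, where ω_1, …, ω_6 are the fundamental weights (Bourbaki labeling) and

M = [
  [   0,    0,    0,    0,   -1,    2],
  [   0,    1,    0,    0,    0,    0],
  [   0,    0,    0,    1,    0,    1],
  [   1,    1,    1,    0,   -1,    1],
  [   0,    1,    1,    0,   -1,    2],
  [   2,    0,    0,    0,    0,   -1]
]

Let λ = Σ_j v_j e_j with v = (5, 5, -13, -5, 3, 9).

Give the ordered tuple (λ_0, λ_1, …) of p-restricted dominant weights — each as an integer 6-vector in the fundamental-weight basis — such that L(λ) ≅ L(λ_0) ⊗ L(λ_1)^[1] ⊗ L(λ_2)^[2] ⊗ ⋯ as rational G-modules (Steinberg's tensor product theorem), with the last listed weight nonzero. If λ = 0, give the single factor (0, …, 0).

((1, 1, 0, 1, 1, 1), (1, 0, 0, 1, 1, 0), (1, 1, 1, 0, 1, 0), (1, 0, 0, 0, 0, 0))

ω-coordinates c = M·v, v = (5, 5, -13, -5, 3, 9):
  c_1 = 0*5 + 0*5 + 0*-13 + 0*-5 + -1*3 + 2*9 = 15
  c_2 = 0*5 + 1*5 + 0*-13 + 0*-5 + 0*3 + 0*9 = 5
  c_3 = 0*5 + 0*5 + 0*-13 + 1*-5 + 0*3 + 1*9 = 4
  c_4 = 1*5 + 1*5 + 1*-13 + 0*-5 + -1*3 + 1*9 = 3
  c_5 = 0*5 + 1*5 + 1*-13 + 0*-5 + -1*3 + 2*9 = 7
  c_6 = 2*5 + 0*5 + 0*-13 + 0*-5 + 0*3 + -1*9 = 1
Writing each c_i in base p = 2:
  c_1 = 15 = 1·2^0 + 1·2^1 + 1·2^2 + 1·2^3
  c_2 = 5 = 1·2^0 + 0·2^1 + 1·2^2
  c_3 = 4 = 0·2^0 + 0·2^1 + 1·2^2
  c_4 = 3 = 1·2^0 + 1·2^1
  c_5 = 7 = 1·2^0 + 1·2^1 + 1·2^2
  c_6 = 1 = 1·2^0
λ_0 = (1, 1, 0, 1, 1, 1)
λ_1 = (1, 0, 0, 1, 1, 0)
λ_2 = (1, 1, 1, 0, 1, 0)
λ_3 = (1, 0, 0, 0, 0, 0)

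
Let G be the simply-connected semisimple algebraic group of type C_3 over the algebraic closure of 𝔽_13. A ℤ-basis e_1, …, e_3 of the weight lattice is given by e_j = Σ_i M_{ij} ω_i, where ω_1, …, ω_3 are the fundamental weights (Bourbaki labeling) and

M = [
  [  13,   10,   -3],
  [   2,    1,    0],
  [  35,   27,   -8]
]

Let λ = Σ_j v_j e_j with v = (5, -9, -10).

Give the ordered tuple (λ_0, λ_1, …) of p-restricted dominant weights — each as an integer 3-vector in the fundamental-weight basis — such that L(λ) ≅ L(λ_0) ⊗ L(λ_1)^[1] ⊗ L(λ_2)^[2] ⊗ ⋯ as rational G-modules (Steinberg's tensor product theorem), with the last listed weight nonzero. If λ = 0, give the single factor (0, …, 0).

((5, 1, 12),)

In the fundamental-weight basis, λ has coordinates c = M·v (v = (5, -9, -10)):
  c_1 = 13·5 + (10)·(-9) + (-3)·(-10) = 5
  c_2 = 2·5 + (1)·(-9) + (0)·(-10) = 1
  c_3 = 35·5 + (27)·(-9) + (-8)·(-10) = 12
Writing each c_i in base p = 13:
  c_1 = 5 = 5·13^0
  c_2 = 1 = 1·13^0
  c_3 = 12 = 12·13^0
Factor λ_0 = (5, 1, 12)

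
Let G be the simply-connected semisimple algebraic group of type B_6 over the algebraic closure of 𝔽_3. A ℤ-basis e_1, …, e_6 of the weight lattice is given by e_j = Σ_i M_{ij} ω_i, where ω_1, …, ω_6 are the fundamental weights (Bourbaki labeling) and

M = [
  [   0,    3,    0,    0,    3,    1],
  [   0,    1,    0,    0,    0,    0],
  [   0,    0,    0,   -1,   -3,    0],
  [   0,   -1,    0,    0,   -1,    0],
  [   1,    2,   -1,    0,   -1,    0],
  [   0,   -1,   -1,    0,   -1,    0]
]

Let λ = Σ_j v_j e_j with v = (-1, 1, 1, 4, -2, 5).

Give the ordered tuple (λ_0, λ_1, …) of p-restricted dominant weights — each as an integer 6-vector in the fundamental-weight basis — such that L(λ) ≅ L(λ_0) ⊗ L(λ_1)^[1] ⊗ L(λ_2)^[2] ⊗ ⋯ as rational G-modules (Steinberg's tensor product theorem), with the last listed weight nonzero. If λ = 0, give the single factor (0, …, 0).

ω-coordinates c = M·v, v = (-1, 1, 1, 4, -2, 5):
  c_1 = (0)·(-1) + 3·1 + 0·1 + 0·4 + (3)·(-2) + 1·5 = 2
  c_2 = (0)·(-1) + 1·1 + 0·1 + 0·4 + (0)·(-2) + 0·5 = 1
  c_3 = (0)·(-1) + 0·1 + 0·1 + (-1)·(4) + (-3)·(-2) + 0·5 = 2
  c_4 = (0)·(-1) + (-1)·(1) + 0·1 + 0·4 + (-1)·(-2) + 0·5 = 1
  c_5 = (1)·(-1) + 2·1 + (-1)·(1) + 0·4 + (-1)·(-2) + 0·5 = 2
  c_6 = (0)·(-1) + (-1)·(1) + (-1)·(1) + 0·4 + (-1)·(-2) + 0·5 = 0
p = 3; digits c_i = Σ_j d_{ij}·3^j, 0 ≤ d_{ij} < 3:
  c_1 = 2 = 2·3^0
  c_2 = 1 = 1·3^0
  c_3 = 2 = 2·3^0
  c_4 = 1 = 1·3^0
  c_5 = 2 = 2·3^0
  c_6 = 0
p-restricted factor λ_0 = (2, 1, 2, 1, 2, 0)

((2, 1, 2, 1, 2, 0),)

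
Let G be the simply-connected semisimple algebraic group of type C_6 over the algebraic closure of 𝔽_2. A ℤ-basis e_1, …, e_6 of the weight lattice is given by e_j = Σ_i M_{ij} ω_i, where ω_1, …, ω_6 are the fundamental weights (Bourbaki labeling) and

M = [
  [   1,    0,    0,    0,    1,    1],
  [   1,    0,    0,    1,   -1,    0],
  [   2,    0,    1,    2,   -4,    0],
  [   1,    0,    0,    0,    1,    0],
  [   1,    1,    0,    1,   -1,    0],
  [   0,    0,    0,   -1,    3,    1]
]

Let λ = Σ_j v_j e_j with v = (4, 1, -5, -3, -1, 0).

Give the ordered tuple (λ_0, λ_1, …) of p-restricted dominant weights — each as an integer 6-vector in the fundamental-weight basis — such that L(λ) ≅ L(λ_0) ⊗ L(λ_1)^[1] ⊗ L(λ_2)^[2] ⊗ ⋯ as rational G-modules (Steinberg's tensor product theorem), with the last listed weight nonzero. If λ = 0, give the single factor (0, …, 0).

((1, 0, 1, 1, 1, 0), (1, 1, 0, 1, 1, 0))

Change of basis e → ω: c = M·v where v = (4, 1, -5, -3, -1, 0):
  c_1 = (1)·(4) + (0)·(1) + (0)·(-5) + (0)·(-3) + (1)·(-1) + (1)·(0) = 3
  c_2 = (1)·(4) + (0)·(1) + (0)·(-5) + (1)·(-3) + (-1)·(-1) + (0)·(0) = 2
  c_3 = (2)·(4) + (0)·(1) + (1)·(-5) + (2)·(-3) + (-4)·(-1) + (0)·(0) = 1
  c_4 = (1)·(4) + (0)·(1) + (0)·(-5) + (0)·(-3) + (1)·(-1) + (0)·(0) = 3
  c_5 = (1)·(4) + (1)·(1) + (0)·(-5) + (1)·(-3) + (-1)·(-1) + (0)·(0) = 3
  c_6 = (0)·(4) + (0)·(1) + (0)·(-5) + (-1)·(-3) + (3)·(-1) + (1)·(0) = 0
Writing each c_i in base p = 2:
  c_1 = 3 = 1·2^0 + 1·2^1
  c_2 = 2 = 0·2^0 + 1·2^1
  c_3 = 1 = 1·2^0
  c_4 = 3 = 1·2^0 + 1·2^1
  c_5 = 3 = 1·2^0 + 1·2^1
  c_6 = 0
λ_0 = (1, 0, 1, 1, 1, 0)
λ_1 = (1, 1, 0, 1, 1, 0)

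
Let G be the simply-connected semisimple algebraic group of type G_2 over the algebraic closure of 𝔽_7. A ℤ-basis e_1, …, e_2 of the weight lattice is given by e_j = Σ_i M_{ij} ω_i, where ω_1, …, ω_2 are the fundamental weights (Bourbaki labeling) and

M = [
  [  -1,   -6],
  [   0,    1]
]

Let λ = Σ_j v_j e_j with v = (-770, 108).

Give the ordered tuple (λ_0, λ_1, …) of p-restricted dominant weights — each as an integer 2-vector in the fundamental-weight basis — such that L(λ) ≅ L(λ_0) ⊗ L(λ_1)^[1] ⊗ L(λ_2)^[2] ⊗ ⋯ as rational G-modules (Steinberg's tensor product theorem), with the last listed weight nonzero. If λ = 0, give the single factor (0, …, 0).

Converting to the ω-basis (c_i = row i of M dotted with v = (-770, 108)):
  c_1 = (-1)·(-770) + (-6)·(108) = 122
  c_2 = (0)·(-770) + 1·108 = 108
p = 7; digits c_i = Σ_j d_{ij}·7^j, 0 ≤ d_{ij} < 7:
  c_1 = 122 = 3·7^0 + 3·7^1 + 2·7^2
  c_2 = 108 = 3·7^0 + 1·7^1 + 2·7^2
p-restricted factor λ_0 = (3, 3)
p-restricted factor λ_1 = (3, 1)
p-restricted factor λ_2 = (2, 2)

((3, 3), (3, 1), (2, 2))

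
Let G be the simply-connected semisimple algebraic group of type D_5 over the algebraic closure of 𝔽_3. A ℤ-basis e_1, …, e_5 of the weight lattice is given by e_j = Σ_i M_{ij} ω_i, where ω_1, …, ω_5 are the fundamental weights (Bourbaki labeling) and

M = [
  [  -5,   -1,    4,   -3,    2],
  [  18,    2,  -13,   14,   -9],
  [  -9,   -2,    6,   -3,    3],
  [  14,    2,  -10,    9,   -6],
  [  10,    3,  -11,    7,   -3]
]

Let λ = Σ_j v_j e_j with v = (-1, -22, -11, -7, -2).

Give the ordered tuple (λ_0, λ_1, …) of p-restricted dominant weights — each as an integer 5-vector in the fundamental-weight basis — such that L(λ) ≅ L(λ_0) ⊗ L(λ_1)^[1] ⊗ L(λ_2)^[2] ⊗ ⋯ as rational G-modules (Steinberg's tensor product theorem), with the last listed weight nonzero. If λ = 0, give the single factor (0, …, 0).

((0, 1, 2, 1, 2),)

Compute c_i = Σ_j M_{ij} v_j with v = (-1, -22, -11, -7, -2):
  c_1 = (-5)·(-1) + (-1)·(-22) + (4)·(-11) + (-3)·(-7) + (2)·(-2) = 0
  c_2 = (18)·(-1) + (2)·(-22) + (-13)·(-11) + (14)·(-7) + (-9)·(-2) = 1
  c_3 = (-9)·(-1) + (-2)·(-22) + (6)·(-11) + (-3)·(-7) + (3)·(-2) = 2
  c_4 = (14)·(-1) + (2)·(-22) + (-10)·(-11) + (9)·(-7) + (-6)·(-2) = 1
  c_5 = (10)·(-1) + (3)·(-22) + (-11)·(-11) + (7)·(-7) + (-3)·(-2) = 2
Expand coordinatewise in base 3:
  c_1 = 0
  c_2 = 1 = 1·3^0
  c_3 = 2 = 2·3^0
  c_4 = 1 = 1·3^0
  c_5 = 2 = 2·3^0
p-restricted factor λ_0 = (0, 1, 2, 1, 2)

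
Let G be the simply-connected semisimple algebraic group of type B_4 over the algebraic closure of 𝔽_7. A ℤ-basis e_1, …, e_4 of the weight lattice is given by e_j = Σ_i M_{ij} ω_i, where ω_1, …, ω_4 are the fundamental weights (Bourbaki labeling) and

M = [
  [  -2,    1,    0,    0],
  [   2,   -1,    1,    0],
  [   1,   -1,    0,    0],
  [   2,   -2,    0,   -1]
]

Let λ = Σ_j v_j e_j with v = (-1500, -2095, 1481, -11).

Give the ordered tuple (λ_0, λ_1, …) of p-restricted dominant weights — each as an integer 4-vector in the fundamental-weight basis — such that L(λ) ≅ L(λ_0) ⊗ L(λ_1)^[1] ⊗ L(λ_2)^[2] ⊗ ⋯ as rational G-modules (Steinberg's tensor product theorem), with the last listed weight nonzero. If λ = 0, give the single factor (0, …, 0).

((2, 2, 0, 4), (3, 5, 1, 3), (4, 4, 5, 3), (2, 1, 1, 3))

ω-coordinates c = M·v, v = (-1500, -2095, 1481, -11):
  c_1 = (-2)·(-1500) + (1)·(-2095) + 0·1481 + (0)·(-11) = 905
  c_2 = (2)·(-1500) + (-1)·(-2095) + 1·1481 + (0)·(-11) = 576
  c_3 = (1)·(-1500) + (-1)·(-2095) + 0·1481 + (0)·(-11) = 595
  c_4 = (2)·(-1500) + (-2)·(-2095) + 0·1481 + (-1)·(-11) = 1201
Base-7 expansion of each c_i:
  c_1 = 905 = 2·7^0 + 3·7^1 + 4·7^2 + 2·7^3
  c_2 = 576 = 2·7^0 + 5·7^1 + 4·7^2 + 1·7^3
  c_3 = 595 = 0·7^0 + 1·7^1 + 5·7^2 + 1·7^3
  c_4 = 1201 = 4·7^0 + 3·7^1 + 3·7^2 + 3·7^3
λ_0 = (2, 2, 0, 4)
λ_1 = (3, 5, 1, 3)
λ_2 = (4, 4, 5, 3)
λ_3 = (2, 1, 1, 3)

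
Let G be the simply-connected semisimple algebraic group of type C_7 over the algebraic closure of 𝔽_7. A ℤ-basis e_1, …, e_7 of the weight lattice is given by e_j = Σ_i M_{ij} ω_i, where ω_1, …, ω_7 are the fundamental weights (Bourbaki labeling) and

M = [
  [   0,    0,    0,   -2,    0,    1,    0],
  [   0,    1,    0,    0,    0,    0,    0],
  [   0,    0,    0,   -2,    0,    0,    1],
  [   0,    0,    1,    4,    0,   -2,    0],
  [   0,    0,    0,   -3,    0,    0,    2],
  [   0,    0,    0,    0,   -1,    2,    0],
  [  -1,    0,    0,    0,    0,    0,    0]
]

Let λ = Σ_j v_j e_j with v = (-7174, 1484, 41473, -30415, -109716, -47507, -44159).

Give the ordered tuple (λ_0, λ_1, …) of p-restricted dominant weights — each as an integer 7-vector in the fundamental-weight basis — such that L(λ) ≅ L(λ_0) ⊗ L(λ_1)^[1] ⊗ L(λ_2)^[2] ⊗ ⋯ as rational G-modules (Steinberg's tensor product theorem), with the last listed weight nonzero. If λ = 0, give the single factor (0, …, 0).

In the fundamental-weight basis, λ has coordinates c = M·v (v = (-7174, 1484, 41473, -30415, -109716, -47507, -44159)):
  c_1 = (0)·(-7174) + 0·1484 + 0·41473 + (-2)·(-30415) + (0)·(-109716) + (1)·(-47507) + (0)·(-44159) = 13323
  c_2 = (0)·(-7174) + 1·1484 + 0·41473 + (0)·(-30415) + (0)·(-109716) + (0)·(-47507) + (0)·(-44159) = 1484
  c_3 = (0)·(-7174) + 0·1484 + 0·41473 + (-2)·(-30415) + (0)·(-109716) + (0)·(-47507) + (1)·(-44159) = 16671
  c_4 = (0)·(-7174) + 0·1484 + 1·41473 + (4)·(-30415) + (0)·(-109716) + (-2)·(-47507) + (0)·(-44159) = 14827
  c_5 = (0)·(-7174) + 0·1484 + 0·41473 + (-3)·(-30415) + (0)·(-109716) + (0)·(-47507) + (2)·(-44159) = 2927
  c_6 = (0)·(-7174) + 0·1484 + 0·41473 + (0)·(-30415) + (-1)·(-109716) + (2)·(-47507) + (0)·(-44159) = 14702
  c_7 = (-1)·(-7174) + 0·1484 + 0·41473 + (0)·(-30415) + (0)·(-109716) + (0)·(-47507) + (0)·(-44159) = 7174
p = 7; digits c_i = Σ_j d_{ij}·7^j, 0 ≤ d_{ij} < 7:
  c_1 = 13323 = 2·7^0 + 6·7^1 + 5·7^2 + 3·7^3 + 5·7^4
  c_2 = 1484 = 0·7^0 + 2·7^1 + 2·7^2 + 4·7^3
  c_3 = 16671 = 4·7^0 + 1·7^1 + 4·7^2 + 6·7^3 + 6·7^4
  c_4 = 14827 = 1·7^0 + 4·7^1 + 1·7^2 + 1·7^3 + 6·7^4
  c_5 = 2927 = 1·7^0 + 5·7^1 + 3·7^2 + 1·7^3 + 1·7^4
  c_6 = 14702 = 2·7^0 + 0·7^1 + 6·7^2 + 0·7^3 + 6·7^4
  c_7 = 7174 = 6·7^0 + 2·7^1 + 6·7^2 + 6·7^3 + 2·7^4
λ_0 = (2, 0, 4, 1, 1, 2, 6)
λ_1 = (6, 2, 1, 4, 5, 0, 2)
λ_2 = (5, 2, 4, 1, 3, 6, 6)
λ_3 = (3, 4, 6, 1, 1, 0, 6)
λ_4 = (5, 0, 6, 6, 1, 6, 2)

((2, 0, 4, 1, 1, 2, 6), (6, 2, 1, 4, 5, 0, 2), (5, 2, 4, 1, 3, 6, 6), (3, 4, 6, 1, 1, 0, 6), (5, 0, 6, 6, 1, 6, 2))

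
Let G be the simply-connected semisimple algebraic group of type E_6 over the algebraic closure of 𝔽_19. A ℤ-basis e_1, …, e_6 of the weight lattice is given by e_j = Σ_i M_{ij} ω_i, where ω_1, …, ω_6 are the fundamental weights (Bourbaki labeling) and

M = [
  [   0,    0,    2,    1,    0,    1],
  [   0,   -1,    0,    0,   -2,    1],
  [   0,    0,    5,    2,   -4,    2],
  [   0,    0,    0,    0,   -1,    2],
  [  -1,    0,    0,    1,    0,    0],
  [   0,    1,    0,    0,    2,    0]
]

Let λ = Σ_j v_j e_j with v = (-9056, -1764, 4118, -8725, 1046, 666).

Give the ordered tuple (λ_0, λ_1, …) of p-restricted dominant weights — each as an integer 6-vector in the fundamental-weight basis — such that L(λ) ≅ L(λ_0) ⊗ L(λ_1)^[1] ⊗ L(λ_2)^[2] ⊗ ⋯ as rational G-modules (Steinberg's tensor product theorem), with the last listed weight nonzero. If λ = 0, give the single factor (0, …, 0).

((6, 15, 3, 1, 8, 5), (9, 17, 15, 15, 17, 17))

Compute c_i = Σ_j M_{ij} v_j with v = (-9056, -1764, 4118, -8725, 1046, 666):
  c_1 = (0)·(-9056) + (0)·(-1764) + (2)·(4118) + (1)·(-8725) + (0)·(1046) + (1)·(666) = 177
  c_2 = (0)·(-9056) + (-1)·(-1764) + (0)·(4118) + (0)·(-8725) + (-2)·(1046) + (1)·(666) = 338
  c_3 = (0)·(-9056) + (0)·(-1764) + (5)·(4118) + (2)·(-8725) + (-4)·(1046) + (2)·(666) = 288
  c_4 = (0)·(-9056) + (0)·(-1764) + (0)·(4118) + (0)·(-8725) + (-1)·(1046) + (2)·(666) = 286
  c_5 = (-1)·(-9056) + (0)·(-1764) + (0)·(4118) + (1)·(-8725) + (0)·(1046) + (0)·(666) = 331
  c_6 = (0)·(-9056) + (1)·(-1764) + (0)·(4118) + (0)·(-8725) + (2)·(1046) + (0)·(666) = 328
Expand coordinatewise in base 19:
  c_1 = 177 = 6·19^0 + 9·19^1
  c_2 = 338 = 15·19^0 + 17·19^1
  c_3 = 288 = 3·19^0 + 15·19^1
  c_4 = 286 = 1·19^0 + 15·19^1
  c_5 = 331 = 8·19^0 + 17·19^1
  c_6 = 328 = 5·19^0 + 17·19^1
p-restricted factor λ_0 = (6, 15, 3, 1, 8, 5)
p-restricted factor λ_1 = (9, 17, 15, 15, 17, 17)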